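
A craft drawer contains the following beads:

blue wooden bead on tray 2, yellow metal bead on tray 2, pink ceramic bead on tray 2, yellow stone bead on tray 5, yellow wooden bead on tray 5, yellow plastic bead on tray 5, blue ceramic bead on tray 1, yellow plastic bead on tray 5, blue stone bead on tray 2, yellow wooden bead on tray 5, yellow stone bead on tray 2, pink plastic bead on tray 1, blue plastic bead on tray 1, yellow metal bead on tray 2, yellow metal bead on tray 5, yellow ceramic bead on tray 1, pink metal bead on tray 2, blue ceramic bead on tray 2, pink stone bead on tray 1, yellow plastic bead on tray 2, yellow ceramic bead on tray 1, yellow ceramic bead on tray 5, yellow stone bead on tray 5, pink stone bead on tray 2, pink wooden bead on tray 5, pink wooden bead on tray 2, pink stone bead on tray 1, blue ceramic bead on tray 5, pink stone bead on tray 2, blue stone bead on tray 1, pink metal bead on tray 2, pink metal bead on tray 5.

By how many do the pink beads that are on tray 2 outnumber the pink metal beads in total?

pink beads on tray 2: 6.
pink metal beads: 3.
6 − 3 = 3.

3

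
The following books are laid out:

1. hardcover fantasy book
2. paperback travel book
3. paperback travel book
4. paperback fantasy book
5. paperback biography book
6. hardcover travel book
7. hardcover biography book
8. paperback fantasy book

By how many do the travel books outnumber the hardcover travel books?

2

travel books: 3.
hardcover travel books: 1.
3 − 1 = 2.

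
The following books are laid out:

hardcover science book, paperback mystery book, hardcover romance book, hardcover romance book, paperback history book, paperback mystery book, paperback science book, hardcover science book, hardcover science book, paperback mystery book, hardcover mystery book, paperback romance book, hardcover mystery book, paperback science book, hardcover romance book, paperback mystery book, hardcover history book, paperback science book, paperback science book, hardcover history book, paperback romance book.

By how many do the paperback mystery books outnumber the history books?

1

paperback mystery books: 4.
history books: 3.
4 − 3 = 1.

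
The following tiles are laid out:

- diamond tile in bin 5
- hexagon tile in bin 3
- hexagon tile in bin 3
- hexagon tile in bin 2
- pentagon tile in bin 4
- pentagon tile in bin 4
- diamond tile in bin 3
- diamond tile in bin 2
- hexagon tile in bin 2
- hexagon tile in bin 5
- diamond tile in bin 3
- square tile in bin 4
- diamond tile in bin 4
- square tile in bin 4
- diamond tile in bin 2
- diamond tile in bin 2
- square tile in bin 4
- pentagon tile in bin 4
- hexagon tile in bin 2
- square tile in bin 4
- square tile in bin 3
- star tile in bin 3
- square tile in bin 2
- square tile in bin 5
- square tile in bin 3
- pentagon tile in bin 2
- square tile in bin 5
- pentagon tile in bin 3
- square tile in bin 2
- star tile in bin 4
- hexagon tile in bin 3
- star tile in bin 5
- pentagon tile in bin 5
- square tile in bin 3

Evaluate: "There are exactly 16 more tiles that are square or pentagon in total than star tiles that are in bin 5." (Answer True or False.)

|tiles that are square or pentagon| = 17.
|star tiles in bin 5| = 1.
The claim requires 17 − 1 (= 16) to equal 16, which holds.

True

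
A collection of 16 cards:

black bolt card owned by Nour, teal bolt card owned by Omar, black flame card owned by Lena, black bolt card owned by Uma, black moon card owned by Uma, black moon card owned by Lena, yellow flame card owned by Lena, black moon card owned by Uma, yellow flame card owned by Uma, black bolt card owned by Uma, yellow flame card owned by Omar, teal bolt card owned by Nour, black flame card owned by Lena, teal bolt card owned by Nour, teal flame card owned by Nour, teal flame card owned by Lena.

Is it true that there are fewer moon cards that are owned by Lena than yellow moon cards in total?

False

moon cards owned by Lena: 1.
yellow moon cards: 0.
The claim requires 1 < 0, which does not hold.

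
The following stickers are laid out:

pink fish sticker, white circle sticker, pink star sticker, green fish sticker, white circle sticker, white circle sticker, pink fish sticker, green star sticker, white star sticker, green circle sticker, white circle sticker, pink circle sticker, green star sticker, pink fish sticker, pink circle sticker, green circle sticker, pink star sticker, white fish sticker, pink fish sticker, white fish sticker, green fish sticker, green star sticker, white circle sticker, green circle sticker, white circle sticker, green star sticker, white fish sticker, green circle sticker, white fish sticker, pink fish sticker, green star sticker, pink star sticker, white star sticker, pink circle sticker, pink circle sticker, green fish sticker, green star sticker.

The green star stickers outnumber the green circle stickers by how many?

green star stickers: 6.
green circle stickers: 4.
6 − 4 = 2.

2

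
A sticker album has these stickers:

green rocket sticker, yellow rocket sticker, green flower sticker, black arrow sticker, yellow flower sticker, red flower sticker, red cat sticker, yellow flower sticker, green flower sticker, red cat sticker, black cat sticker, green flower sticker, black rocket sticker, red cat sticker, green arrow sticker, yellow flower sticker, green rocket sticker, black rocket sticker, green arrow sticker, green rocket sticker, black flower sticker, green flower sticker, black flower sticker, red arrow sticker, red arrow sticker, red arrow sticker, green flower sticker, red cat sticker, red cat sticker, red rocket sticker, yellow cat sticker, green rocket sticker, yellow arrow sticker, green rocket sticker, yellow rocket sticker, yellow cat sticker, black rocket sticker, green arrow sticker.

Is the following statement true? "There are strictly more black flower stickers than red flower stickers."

There are 2 black flower stickers.
There is 1 red flower sticker.
The claim requires 2 > 1, which holds.

True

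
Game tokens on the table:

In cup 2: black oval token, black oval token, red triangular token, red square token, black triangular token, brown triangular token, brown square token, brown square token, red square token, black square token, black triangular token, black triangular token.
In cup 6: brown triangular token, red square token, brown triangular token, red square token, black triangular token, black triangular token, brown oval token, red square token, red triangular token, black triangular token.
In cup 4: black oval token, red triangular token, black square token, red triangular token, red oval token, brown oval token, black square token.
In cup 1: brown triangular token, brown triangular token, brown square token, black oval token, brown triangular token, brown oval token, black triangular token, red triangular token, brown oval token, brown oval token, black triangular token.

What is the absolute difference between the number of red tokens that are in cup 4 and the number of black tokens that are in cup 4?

0

red tokens in cup 4: 3. black tokens in cup 4: 3.
|3 − 3| = 3 − 3 = 0.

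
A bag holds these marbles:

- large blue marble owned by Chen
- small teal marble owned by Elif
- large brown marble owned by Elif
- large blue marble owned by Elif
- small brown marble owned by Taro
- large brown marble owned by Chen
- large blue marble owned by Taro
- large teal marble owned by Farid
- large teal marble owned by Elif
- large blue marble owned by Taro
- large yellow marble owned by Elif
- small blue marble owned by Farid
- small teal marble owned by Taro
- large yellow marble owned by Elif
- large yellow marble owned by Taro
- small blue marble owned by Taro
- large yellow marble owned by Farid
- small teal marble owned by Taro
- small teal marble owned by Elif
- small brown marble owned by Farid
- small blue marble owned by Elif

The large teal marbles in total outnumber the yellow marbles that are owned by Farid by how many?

large teal marbles: 2.
yellow marbles owned by Farid: 1.
2 − 1 = 1.

1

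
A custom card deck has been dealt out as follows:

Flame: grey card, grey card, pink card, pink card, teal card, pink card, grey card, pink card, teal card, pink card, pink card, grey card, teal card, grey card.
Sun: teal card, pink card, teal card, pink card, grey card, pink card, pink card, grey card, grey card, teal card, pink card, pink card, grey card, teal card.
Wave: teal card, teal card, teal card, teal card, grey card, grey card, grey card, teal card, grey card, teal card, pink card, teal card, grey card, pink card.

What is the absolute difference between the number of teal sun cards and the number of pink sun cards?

2

teal sun cards: 4. pink sun cards: 6.
|4 − 6| = 6 − 4 = 2.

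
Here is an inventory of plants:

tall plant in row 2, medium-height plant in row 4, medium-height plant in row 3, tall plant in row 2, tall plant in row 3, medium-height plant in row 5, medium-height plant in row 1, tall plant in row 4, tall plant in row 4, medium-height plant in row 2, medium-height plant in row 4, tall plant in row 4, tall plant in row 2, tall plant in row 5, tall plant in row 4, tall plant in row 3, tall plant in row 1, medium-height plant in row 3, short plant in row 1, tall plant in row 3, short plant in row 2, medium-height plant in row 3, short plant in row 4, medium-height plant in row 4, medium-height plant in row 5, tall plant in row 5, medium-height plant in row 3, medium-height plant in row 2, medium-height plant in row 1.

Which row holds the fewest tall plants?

row 1

Counts by row (restricted to tall plants): row 4→4, row 3→3, row 2→3, row 5→2, row 1→1.
The minimum is 1, held uniquely by row 1.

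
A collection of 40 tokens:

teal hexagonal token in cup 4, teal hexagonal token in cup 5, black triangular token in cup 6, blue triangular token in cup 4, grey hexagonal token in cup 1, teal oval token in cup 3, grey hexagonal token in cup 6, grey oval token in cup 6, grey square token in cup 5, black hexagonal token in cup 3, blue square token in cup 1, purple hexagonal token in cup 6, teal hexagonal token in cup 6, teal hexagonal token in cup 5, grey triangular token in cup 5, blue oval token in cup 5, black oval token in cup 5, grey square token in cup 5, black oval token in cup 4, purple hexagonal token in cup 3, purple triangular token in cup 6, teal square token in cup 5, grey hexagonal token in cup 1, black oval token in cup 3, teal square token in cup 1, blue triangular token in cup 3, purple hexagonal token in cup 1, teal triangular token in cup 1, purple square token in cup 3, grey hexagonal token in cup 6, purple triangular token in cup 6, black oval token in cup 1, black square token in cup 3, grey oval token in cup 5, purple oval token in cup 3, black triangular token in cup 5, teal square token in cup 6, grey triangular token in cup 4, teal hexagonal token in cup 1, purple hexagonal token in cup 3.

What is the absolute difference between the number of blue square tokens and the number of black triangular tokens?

1

blue square tokens: 1. black triangular tokens: 2.
|1 − 2| = 2 − 1 = 1.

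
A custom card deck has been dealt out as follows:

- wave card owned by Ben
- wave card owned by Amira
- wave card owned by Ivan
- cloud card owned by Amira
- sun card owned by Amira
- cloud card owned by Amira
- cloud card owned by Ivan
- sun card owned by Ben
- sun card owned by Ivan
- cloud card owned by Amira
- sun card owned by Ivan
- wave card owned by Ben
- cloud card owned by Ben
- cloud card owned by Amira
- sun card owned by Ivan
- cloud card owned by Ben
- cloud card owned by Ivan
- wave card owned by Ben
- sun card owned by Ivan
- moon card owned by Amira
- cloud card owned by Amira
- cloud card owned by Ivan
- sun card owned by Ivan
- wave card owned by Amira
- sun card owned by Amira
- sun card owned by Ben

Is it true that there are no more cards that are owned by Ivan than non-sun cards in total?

True

|cards owned by Ivan| = 9.
|non-sun cards| = 17.
The claim requires 9 ≤ 17, which holds.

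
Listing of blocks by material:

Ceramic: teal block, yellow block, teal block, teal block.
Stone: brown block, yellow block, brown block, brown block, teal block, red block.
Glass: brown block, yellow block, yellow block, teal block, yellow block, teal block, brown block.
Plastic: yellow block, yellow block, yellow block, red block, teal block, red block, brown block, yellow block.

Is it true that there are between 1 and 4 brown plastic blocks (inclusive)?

True

brown plastic blocks: 1.
The claim requires 1 ≤ 1 ≤ 4, which holds.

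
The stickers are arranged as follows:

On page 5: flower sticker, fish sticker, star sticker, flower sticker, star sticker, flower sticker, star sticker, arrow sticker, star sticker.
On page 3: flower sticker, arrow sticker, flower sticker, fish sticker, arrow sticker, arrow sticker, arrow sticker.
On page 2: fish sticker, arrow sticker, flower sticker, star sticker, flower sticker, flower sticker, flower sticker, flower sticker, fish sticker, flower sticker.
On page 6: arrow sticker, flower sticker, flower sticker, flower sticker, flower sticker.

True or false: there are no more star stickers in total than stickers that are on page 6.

True

|star stickers| = 5.
|stickers on page 6| = 5.
The claim requires 5 ≤ 5, which holds.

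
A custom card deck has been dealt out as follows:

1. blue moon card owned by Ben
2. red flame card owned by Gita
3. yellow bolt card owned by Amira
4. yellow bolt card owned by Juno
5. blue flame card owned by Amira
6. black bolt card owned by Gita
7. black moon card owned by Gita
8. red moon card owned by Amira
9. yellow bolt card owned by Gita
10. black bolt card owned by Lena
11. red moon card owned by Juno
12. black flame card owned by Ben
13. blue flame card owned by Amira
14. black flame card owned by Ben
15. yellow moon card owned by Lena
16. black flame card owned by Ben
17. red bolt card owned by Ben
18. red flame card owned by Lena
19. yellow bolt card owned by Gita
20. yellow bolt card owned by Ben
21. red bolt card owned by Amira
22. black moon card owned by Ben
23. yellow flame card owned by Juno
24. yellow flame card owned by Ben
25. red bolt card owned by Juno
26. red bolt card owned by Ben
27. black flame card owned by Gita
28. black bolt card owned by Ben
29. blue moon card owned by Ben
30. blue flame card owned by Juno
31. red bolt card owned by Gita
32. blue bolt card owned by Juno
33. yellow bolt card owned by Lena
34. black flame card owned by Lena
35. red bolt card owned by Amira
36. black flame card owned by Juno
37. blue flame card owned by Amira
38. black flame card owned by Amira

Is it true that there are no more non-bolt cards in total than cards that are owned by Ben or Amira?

False

There are 22 non-bolt cards.
Count of cards owned by Ben or Amira: 19.
The claim requires 22 ≤ 19, which does not hold.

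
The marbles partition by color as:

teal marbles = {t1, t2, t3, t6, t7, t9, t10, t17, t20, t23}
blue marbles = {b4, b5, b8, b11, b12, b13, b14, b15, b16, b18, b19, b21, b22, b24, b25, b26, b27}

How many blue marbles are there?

17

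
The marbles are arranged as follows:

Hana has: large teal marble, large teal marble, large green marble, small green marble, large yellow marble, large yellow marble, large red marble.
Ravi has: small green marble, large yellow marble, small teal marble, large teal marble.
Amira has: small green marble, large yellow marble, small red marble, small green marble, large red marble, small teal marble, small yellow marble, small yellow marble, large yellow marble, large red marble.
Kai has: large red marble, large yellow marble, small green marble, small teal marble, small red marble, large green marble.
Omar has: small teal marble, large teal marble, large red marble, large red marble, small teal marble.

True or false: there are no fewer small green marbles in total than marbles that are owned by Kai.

False

small green marbles: 5.
marbles owned by Kai: 6.
The claim requires 5 ≥ 6, which does not hold.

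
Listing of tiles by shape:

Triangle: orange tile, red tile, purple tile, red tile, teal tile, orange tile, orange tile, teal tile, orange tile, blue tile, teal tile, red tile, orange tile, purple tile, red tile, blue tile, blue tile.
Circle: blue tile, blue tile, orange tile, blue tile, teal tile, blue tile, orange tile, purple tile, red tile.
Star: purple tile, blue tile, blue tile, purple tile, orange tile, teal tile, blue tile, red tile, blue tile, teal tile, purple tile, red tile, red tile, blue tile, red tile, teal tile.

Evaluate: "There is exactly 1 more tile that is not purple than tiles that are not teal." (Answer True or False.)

tiles that are not purple: 36.
tiles that are not teal: 35.
The claim requires 36 − 35 (= 1) to equal 1, which holds.

True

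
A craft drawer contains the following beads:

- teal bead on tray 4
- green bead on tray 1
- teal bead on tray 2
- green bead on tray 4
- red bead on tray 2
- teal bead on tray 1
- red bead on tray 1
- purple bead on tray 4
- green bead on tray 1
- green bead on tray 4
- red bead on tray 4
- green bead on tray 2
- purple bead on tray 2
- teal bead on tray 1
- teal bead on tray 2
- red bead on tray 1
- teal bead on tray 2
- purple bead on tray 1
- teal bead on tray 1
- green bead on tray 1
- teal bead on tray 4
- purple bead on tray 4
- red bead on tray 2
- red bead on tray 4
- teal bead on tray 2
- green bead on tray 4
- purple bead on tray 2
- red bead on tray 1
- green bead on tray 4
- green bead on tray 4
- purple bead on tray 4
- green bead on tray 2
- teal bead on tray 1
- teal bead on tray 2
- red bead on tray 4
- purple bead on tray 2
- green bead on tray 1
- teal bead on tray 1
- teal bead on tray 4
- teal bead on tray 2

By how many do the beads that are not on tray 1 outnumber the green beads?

16

beads that are not on tray 1: 27.
green beads: 11.
27 − 11 = 16.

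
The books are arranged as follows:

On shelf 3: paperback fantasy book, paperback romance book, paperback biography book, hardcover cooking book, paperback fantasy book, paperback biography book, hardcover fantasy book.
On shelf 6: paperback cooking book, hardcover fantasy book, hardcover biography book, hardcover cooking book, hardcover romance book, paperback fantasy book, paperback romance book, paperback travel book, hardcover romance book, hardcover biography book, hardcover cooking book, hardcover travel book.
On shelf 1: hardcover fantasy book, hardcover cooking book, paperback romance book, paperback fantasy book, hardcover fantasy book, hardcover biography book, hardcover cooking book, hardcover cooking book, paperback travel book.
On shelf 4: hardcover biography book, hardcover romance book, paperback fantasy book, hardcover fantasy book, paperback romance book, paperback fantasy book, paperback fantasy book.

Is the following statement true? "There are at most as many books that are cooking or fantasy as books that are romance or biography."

There are 19 books that are cooking or fantasy.
There are 13 books that are romance or biography.
The claim requires 19 ≤ 13, which does not hold.

False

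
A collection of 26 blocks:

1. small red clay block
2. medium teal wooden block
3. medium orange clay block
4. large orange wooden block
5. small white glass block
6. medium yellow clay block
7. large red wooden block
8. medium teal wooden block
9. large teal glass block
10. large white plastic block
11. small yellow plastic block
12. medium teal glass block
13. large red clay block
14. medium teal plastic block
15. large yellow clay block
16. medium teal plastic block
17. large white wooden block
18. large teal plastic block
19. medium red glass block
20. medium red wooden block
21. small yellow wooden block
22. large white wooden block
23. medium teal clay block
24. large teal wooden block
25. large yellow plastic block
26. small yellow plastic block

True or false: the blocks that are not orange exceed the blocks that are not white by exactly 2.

blocks that are not orange: 24.
blocks that are not white: 22.
The claim requires 24 − 22 (= 2) to equal 2, which holds.

True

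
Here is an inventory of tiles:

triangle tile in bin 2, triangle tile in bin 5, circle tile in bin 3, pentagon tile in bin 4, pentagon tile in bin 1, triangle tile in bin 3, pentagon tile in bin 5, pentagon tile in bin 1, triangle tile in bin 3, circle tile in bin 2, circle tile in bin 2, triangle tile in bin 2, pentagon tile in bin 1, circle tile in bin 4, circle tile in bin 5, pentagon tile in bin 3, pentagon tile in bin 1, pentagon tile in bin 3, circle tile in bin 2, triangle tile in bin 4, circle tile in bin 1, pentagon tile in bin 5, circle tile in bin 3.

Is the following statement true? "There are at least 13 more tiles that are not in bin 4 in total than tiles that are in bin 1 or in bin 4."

False

There are 20 tiles that are not in bin 4.
There are 8 tiles in bin 1 or in bin 4.
The claim requires 20 − 8 = 12 ≥ 13, which does not hold.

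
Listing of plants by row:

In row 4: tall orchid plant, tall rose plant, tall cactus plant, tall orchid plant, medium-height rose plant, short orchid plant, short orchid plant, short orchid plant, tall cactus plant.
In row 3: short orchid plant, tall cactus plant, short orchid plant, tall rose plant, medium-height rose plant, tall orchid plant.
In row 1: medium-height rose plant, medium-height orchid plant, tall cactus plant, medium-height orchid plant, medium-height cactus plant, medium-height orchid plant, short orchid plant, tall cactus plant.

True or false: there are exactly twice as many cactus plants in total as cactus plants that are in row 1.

There are 6 cactus plants.
There are 3 cactus plants in row 1.
The claim requires 6 = 2 × 3 = 6, which holds.

True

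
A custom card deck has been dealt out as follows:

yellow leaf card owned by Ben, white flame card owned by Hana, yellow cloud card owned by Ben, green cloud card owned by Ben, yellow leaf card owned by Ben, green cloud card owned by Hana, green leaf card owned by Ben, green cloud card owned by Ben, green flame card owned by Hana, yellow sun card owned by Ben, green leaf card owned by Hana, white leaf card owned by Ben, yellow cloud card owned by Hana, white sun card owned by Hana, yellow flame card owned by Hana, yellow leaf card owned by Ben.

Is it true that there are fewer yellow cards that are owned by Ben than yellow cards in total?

Count of yellow cards owned by Ben: 5.
There are 7 yellow cards.
The claim requires 5 < 7, which holds.

True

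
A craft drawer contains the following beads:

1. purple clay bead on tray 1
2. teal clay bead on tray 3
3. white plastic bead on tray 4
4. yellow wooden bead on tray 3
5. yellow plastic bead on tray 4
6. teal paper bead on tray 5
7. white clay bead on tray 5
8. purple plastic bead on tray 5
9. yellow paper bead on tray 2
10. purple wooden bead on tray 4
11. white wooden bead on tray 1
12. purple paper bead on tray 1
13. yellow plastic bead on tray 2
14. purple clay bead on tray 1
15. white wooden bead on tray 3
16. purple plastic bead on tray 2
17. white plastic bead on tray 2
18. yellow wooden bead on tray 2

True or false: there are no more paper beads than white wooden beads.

False

|paper beads| = 3.
|white wooden beads| = 2.
The claim requires 3 ≤ 2, which does not hold.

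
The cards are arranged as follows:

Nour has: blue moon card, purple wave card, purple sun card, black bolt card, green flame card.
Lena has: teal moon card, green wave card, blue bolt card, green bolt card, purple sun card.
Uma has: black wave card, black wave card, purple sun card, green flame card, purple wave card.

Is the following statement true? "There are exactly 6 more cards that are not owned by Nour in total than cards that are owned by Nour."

False

Count of cards that are not owned by Nour: 10.
Count of cards owned by Nour: 5.
The claim requires 10 − 5 (= 5) to equal 6, which does not hold.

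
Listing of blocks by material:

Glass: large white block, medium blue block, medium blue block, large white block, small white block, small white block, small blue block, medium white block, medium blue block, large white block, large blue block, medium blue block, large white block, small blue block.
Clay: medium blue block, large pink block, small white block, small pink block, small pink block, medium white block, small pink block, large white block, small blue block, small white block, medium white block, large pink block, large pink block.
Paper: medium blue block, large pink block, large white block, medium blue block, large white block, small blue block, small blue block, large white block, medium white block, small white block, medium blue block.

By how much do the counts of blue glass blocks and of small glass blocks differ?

blue glass blocks: 7. small glass blocks: 4.
|7 − 4| = 7 − 4 = 3.

3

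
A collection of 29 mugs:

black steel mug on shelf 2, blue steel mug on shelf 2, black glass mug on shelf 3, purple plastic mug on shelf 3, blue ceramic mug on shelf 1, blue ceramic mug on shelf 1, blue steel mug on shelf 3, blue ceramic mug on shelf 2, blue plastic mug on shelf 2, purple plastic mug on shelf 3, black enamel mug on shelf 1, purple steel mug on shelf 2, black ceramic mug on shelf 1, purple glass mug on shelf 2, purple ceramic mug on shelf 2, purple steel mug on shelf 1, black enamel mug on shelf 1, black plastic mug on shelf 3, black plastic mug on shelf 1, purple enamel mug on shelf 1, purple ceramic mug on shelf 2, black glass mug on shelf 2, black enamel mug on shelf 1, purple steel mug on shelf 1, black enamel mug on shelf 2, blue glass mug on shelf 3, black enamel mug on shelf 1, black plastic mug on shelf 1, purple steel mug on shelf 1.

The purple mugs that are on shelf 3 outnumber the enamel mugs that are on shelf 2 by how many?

1

purple mugs on shelf 3: 2.
enamel mugs on shelf 2: 1.
2 − 1 = 1.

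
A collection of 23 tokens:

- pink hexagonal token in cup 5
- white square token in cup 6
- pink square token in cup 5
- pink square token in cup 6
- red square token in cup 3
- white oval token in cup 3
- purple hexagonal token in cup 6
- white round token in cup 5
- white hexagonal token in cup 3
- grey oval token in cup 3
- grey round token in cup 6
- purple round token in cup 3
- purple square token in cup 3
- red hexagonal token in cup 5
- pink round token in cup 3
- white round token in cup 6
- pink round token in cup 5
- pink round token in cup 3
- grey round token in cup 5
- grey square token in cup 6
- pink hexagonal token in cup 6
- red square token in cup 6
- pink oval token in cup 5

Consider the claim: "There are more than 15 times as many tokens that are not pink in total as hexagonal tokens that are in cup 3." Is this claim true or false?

False

tokens that are not pink: 15.
hexagonal tokens in cup 3: 1.
The claim requires 15 > 15 × 1 = 15, which does not hold.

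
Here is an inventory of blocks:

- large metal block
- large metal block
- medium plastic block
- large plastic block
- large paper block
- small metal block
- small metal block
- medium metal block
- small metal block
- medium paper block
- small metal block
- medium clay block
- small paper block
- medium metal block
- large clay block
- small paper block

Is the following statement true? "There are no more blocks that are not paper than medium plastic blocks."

There are 12 blocks that are not paper.
There is 1 medium plastic block.
The claim requires 12 ≤ 1, which does not hold.

False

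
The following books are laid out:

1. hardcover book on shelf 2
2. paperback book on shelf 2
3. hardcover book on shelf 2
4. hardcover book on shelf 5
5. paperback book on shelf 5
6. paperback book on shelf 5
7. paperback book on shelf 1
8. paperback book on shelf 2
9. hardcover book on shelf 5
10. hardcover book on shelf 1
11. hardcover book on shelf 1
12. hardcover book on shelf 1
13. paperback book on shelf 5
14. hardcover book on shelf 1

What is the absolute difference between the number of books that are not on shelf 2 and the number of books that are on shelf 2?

books that are not on shelf 2: 10. books on shelf 2: 4.
|10 − 4| = 10 − 4 = 6.

6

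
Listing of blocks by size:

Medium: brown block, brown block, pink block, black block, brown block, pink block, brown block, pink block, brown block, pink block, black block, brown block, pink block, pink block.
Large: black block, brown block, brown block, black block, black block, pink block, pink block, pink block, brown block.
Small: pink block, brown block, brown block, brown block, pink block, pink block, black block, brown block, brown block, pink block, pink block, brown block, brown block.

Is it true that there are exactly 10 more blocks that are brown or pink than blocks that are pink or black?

There are 30 blocks that are brown or pink.
There are 20 blocks that are pink or black.
The claim requires 30 − 20 (= 10) to equal 10, which holds.

True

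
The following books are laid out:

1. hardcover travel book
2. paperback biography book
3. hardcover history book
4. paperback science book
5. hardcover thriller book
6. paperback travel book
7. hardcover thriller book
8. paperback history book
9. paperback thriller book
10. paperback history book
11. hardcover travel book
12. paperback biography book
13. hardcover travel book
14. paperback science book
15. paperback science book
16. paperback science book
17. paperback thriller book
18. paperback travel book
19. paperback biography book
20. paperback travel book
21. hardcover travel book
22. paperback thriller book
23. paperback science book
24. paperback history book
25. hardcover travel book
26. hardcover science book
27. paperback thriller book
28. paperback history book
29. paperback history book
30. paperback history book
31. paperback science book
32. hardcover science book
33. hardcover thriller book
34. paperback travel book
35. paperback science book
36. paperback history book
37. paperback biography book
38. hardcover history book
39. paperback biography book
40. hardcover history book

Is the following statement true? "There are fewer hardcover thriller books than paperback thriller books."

True

There are 3 hardcover thriller books.
There are 4 paperback thriller books.
The claim requires 3 < 4, which holds.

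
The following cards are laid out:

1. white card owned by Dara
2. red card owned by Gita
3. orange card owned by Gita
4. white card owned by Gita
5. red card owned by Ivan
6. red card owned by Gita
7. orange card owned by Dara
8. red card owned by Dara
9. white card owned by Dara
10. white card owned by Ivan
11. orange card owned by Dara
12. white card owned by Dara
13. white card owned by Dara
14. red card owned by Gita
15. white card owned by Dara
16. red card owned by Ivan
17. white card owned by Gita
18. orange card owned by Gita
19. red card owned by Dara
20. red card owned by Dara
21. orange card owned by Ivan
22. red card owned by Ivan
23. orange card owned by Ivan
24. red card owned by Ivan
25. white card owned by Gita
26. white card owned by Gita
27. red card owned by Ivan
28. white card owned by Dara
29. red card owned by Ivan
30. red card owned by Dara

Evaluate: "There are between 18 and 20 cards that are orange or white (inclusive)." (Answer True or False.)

|cards that are orange or white| = 17.
The claim requires 18 ≤ 17 ≤ 20, which does not hold.

False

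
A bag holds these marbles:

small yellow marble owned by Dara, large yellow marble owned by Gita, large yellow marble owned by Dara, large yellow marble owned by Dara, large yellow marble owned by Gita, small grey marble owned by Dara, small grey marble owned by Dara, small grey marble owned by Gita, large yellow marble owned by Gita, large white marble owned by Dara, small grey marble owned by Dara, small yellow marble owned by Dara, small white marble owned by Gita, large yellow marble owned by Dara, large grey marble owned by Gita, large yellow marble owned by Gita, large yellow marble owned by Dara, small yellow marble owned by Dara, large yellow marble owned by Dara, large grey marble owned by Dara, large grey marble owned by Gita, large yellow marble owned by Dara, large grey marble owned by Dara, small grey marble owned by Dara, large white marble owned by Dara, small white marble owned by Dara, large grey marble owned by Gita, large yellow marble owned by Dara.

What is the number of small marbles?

10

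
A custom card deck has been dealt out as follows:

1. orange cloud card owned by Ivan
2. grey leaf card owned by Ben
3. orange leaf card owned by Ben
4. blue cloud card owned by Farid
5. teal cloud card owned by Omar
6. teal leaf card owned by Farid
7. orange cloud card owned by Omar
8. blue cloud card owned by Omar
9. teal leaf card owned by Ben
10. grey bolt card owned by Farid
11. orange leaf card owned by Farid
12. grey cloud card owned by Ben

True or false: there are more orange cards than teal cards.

orange cards: 4.
teal cards: 3.
The claim requires 4 > 3, which holds.

True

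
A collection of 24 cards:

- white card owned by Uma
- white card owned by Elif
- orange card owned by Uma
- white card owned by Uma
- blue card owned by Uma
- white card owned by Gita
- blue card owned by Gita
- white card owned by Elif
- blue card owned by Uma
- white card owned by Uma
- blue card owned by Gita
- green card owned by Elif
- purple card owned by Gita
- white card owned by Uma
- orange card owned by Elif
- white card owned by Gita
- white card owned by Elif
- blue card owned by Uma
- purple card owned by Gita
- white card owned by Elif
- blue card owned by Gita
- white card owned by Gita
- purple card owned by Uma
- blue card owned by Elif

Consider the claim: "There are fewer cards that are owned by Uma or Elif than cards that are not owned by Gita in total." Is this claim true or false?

|cards owned by Uma or Elif| = 16.
|cards that are not owned by Gita| = 16.
The claim requires 16 < 16, which does not hold.

False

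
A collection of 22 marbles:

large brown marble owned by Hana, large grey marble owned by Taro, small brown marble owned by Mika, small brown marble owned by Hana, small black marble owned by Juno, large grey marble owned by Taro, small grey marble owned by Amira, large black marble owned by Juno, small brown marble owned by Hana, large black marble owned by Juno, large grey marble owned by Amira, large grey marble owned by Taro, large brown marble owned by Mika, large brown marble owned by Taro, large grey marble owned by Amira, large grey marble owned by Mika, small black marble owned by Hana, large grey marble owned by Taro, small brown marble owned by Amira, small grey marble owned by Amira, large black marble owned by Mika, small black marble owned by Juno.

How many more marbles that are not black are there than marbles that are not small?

marbles that are not black: 16.
marbles that are not small: 13.
16 − 13 = 3.

3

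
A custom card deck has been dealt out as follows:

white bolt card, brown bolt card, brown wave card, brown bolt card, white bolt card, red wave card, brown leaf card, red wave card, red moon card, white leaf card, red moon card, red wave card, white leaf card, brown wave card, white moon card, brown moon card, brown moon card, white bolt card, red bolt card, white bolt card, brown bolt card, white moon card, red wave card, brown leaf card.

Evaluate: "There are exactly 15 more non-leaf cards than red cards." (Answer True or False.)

|non-leaf cards| = 20.
|red cards| = 7.
The claim requires 20 − 7 (= 13) to equal 15, which does not hold.

False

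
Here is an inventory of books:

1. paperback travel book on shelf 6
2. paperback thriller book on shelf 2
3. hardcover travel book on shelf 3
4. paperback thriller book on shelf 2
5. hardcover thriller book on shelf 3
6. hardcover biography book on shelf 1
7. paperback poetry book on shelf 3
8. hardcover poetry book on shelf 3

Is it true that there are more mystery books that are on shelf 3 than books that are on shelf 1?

False

mystery books on shelf 3: 0.
books on shelf 1: 1.
The claim requires 0 > 1, which does not hold.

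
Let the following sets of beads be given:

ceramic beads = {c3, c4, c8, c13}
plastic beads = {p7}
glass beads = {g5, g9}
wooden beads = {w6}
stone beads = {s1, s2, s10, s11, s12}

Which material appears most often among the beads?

Counts by material: stone 5, ceramic 4, glass 2, plastic 1, wooden 1.
The maximum is 5, held uniquely by stone.

stone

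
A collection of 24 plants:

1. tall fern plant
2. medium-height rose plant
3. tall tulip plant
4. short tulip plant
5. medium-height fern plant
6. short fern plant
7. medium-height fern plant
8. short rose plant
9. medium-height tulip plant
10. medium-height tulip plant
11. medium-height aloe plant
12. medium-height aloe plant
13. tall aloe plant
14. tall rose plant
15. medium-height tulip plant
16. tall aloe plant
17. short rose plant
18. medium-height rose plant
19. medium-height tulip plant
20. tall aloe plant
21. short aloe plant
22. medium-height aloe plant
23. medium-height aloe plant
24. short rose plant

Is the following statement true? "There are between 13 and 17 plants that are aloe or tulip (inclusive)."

True

|plants that are aloe or tulip| = 14.
The claim requires 13 ≤ 14 ≤ 17, which holds.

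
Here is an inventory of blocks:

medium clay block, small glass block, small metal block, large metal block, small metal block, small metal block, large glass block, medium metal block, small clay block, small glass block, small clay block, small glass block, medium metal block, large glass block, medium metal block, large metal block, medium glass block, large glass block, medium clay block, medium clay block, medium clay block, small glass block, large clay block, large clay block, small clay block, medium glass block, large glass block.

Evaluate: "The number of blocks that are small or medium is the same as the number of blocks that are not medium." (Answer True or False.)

|blocks that are small or medium| = 19.
|blocks that are not medium| = 18.
The claim requires 19 = 18, which does not hold.

False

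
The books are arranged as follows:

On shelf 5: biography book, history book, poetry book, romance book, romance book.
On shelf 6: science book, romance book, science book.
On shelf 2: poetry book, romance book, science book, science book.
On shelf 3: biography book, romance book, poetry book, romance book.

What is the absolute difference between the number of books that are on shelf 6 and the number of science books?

1

books on shelf 6: 3. science books: 4.
|3 − 4| = 4 − 3 = 1.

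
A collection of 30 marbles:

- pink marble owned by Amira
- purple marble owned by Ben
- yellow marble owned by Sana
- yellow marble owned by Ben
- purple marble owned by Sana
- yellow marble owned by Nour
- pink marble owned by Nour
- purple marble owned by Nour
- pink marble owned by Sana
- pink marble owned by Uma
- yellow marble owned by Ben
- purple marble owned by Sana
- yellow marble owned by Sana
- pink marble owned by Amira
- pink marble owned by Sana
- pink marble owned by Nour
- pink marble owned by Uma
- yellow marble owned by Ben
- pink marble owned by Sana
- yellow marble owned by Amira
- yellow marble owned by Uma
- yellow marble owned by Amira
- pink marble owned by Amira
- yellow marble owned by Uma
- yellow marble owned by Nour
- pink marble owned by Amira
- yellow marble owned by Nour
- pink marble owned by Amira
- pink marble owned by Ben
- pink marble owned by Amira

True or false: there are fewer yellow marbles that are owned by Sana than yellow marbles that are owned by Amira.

False

Count of yellow marbles owned by Sana: 2.
Count of yellow marbles owned by Amira: 2.
The claim requires 2 < 2, which does not hold.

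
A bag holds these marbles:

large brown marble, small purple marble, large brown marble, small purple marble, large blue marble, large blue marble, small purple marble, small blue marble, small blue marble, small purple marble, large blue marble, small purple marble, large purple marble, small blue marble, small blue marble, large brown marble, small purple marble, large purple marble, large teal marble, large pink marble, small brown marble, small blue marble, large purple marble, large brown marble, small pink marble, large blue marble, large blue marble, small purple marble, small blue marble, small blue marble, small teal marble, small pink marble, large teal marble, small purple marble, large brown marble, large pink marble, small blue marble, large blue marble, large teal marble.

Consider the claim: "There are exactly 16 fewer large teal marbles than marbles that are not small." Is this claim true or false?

True

large teal marbles: 3.
marbles that are not small: 19.
The claim requires 19 − 3 (= 16) to equal 16, which holds.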